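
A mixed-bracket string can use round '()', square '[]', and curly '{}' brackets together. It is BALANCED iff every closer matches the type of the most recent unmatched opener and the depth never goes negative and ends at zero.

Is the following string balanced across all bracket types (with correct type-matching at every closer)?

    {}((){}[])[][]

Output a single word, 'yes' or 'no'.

Answer: yes

Derivation:
pos 0: push '{'; stack = {
pos 1: '}' matches '{'; pop; stack = (empty)
pos 2: push '('; stack = (
pos 3: push '('; stack = ((
pos 4: ')' matches '('; pop; stack = (
pos 5: push '{'; stack = ({
pos 6: '}' matches '{'; pop; stack = (
pos 7: push '['; stack = ([
pos 8: ']' matches '['; pop; stack = (
pos 9: ')' matches '('; pop; stack = (empty)
pos 10: push '['; stack = [
pos 11: ']' matches '['; pop; stack = (empty)
pos 12: push '['; stack = [
pos 13: ']' matches '['; pop; stack = (empty)
end: stack empty → VALID
Verdict: properly nested → yes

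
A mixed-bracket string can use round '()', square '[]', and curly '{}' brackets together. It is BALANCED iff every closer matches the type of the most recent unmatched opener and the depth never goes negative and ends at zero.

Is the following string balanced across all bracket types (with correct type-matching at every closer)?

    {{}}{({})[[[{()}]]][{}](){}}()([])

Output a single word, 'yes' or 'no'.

Answer: yes

Derivation:
pos 0: push '{'; stack = {
pos 1: push '{'; stack = {{
pos 2: '}' matches '{'; pop; stack = {
pos 3: '}' matches '{'; pop; stack = (empty)
pos 4: push '{'; stack = {
pos 5: push '('; stack = {(
pos 6: push '{'; stack = {({
pos 7: '}' matches '{'; pop; stack = {(
pos 8: ')' matches '('; pop; stack = {
pos 9: push '['; stack = {[
pos 10: push '['; stack = {[[
pos 11: push '['; stack = {[[[
pos 12: push '{'; stack = {[[[{
pos 13: push '('; stack = {[[[{(
pos 14: ')' matches '('; pop; stack = {[[[{
pos 15: '}' matches '{'; pop; stack = {[[[
pos 16: ']' matches '['; pop; stack = {[[
pos 17: ']' matches '['; pop; stack = {[
pos 18: ']' matches '['; pop; stack = {
pos 19: push '['; stack = {[
pos 20: push '{'; stack = {[{
pos 21: '}' matches '{'; pop; stack = {[
pos 22: ']' matches '['; pop; stack = {
pos 23: push '('; stack = {(
pos 24: ')' matches '('; pop; stack = {
pos 25: push '{'; stack = {{
pos 26: '}' matches '{'; pop; stack = {
pos 27: '}' matches '{'; pop; stack = (empty)
pos 28: push '('; stack = (
pos 29: ')' matches '('; pop; stack = (empty)
pos 30: push '('; stack = (
pos 31: push '['; stack = ([
pos 32: ']' matches '['; pop; stack = (
pos 33: ')' matches '('; pop; stack = (empty)
end: stack empty → VALID
Verdict: properly nested → yes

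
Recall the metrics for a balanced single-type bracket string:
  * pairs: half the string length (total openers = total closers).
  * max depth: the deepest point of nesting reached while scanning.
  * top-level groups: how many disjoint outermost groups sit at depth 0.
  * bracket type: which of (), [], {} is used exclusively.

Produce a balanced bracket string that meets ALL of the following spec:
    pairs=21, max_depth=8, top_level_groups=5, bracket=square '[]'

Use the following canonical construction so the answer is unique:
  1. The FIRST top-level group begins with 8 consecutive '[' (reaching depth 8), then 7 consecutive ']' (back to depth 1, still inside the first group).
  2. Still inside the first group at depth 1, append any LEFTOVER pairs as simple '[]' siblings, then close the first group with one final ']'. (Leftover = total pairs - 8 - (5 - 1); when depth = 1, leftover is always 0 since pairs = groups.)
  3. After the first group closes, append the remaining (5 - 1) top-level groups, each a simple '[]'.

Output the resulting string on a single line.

Answer: [[[[[[[[]]]]]]][][][][][][][][][]][][][][]

Derivation:
Spec: pairs=21 depth=8 groups=5
Leftover pairs = 21 - 8 - (5-1) = 9
First group: deep chain of depth 8 + 9 sibling pairs
Remaining 4 groups: simple '[]' each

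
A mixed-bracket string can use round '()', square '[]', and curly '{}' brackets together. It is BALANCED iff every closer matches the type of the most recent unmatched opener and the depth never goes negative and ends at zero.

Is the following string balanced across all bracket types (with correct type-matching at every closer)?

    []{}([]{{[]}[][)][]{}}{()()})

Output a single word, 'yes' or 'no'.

pos 0: push '['; stack = [
pos 1: ']' matches '['; pop; stack = (empty)
pos 2: push '{'; stack = {
pos 3: '}' matches '{'; pop; stack = (empty)
pos 4: push '('; stack = (
pos 5: push '['; stack = ([
pos 6: ']' matches '['; pop; stack = (
pos 7: push '{'; stack = ({
pos 8: push '{'; stack = ({{
pos 9: push '['; stack = ({{[
pos 10: ']' matches '['; pop; stack = ({{
pos 11: '}' matches '{'; pop; stack = ({
pos 12: push '['; stack = ({[
pos 13: ']' matches '['; pop; stack = ({
pos 14: push '['; stack = ({[
pos 15: saw closer ')' but top of stack is '[' (expected ']') → INVALID
Verdict: type mismatch at position 15: ')' closes '[' → no

Answer: no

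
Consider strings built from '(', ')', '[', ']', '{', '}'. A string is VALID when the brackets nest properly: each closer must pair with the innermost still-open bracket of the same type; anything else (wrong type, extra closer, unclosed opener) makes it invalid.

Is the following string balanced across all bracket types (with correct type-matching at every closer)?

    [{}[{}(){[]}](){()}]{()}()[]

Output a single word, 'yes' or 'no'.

Answer: yes

Derivation:
pos 0: push '['; stack = [
pos 1: push '{'; stack = [{
pos 2: '}' matches '{'; pop; stack = [
pos 3: push '['; stack = [[
pos 4: push '{'; stack = [[{
pos 5: '}' matches '{'; pop; stack = [[
pos 6: push '('; stack = [[(
pos 7: ')' matches '('; pop; stack = [[
pos 8: push '{'; stack = [[{
pos 9: push '['; stack = [[{[
pos 10: ']' matches '['; pop; stack = [[{
pos 11: '}' matches '{'; pop; stack = [[
pos 12: ']' matches '['; pop; stack = [
pos 13: push '('; stack = [(
pos 14: ')' matches '('; pop; stack = [
pos 15: push '{'; stack = [{
pos 16: push '('; stack = [{(
pos 17: ')' matches '('; pop; stack = [{
pos 18: '}' matches '{'; pop; stack = [
pos 19: ']' matches '['; pop; stack = (empty)
pos 20: push '{'; stack = {
pos 21: push '('; stack = {(
pos 22: ')' matches '('; pop; stack = {
pos 23: '}' matches '{'; pop; stack = (empty)
pos 24: push '('; stack = (
pos 25: ')' matches '('; pop; stack = (empty)
pos 26: push '['; stack = [
pos 27: ']' matches '['; pop; stack = (empty)
end: stack empty → VALID
Verdict: properly nested → yes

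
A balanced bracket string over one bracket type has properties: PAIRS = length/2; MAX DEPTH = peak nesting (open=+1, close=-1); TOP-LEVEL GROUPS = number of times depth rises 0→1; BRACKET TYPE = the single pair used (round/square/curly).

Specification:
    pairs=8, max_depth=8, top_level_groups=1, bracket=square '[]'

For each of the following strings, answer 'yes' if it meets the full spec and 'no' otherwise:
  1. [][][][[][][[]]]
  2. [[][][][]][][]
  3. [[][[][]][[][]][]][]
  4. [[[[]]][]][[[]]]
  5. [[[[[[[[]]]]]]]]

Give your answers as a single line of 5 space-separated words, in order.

Answer: no no no no yes

Derivation:
String 1 '[][][][[][][[]]]': depth seq [1 0 1 0 1 0 1 2 1 2 1 2 3 2 1 0]
  -> pairs=8 depth=3 groups=4 -> no
String 2 '[[][][][]][][]': depth seq [1 2 1 2 1 2 1 2 1 0 1 0 1 0]
  -> pairs=7 depth=2 groups=3 -> no
String 3 '[[][[][]][[][]][]][]': depth seq [1 2 1 2 3 2 3 2 1 2 3 2 3 2 1 2 1 0 1 0]
  -> pairs=10 depth=3 groups=2 -> no
String 4 '[[[[]]][]][[[]]]': depth seq [1 2 3 4 3 2 1 2 1 0 1 2 3 2 1 0]
  -> pairs=8 depth=4 groups=2 -> no
String 5 '[[[[[[[[]]]]]]]]': depth seq [1 2 3 4 5 6 7 8 7 6 5 4 3 2 1 0]
  -> pairs=8 depth=8 groups=1 -> yes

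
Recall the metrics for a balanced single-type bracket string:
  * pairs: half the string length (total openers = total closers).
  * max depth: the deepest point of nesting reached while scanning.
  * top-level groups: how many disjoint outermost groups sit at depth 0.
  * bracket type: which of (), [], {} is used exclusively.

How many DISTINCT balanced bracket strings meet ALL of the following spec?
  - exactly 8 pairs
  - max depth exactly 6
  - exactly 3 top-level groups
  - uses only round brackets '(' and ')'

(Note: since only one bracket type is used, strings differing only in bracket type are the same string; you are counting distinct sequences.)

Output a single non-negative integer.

Answer: 3

Derivation:
Spec: pairs=8 depth=6 groups=3
Count(depth <= 6) = 297
Count(depth <= 5) = 294
Count(depth == 6) = 297 - 294 = 3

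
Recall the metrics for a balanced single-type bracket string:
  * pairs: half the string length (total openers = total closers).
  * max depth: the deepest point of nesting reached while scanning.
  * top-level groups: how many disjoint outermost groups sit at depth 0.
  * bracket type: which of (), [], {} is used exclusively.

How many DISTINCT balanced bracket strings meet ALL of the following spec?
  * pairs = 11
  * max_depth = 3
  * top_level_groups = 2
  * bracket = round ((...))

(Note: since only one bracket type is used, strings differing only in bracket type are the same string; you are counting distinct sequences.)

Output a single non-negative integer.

Spec: pairs=11 depth=3 groups=2
Count(depth <= 3) = 1536
Count(depth <= 2) = 10
Count(depth == 3) = 1536 - 10 = 1526

Answer: 1526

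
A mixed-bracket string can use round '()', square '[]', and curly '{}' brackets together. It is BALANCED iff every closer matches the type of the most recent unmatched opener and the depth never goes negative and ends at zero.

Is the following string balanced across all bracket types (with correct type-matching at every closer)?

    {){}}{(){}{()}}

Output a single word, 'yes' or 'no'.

pos 0: push '{'; stack = {
pos 1: saw closer ')' but top of stack is '{' (expected '}') → INVALID
Verdict: type mismatch at position 1: ')' closes '{' → no

Answer: no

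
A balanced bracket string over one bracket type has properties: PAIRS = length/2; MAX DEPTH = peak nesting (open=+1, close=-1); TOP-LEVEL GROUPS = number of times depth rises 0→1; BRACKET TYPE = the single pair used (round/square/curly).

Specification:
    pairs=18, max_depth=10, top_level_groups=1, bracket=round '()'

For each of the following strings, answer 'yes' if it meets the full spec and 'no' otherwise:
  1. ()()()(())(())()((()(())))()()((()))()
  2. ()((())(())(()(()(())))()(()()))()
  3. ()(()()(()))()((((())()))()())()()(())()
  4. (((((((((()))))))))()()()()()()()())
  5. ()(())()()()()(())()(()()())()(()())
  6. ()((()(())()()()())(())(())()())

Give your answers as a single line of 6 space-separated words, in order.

Answer: no no no yes no no

Derivation:
String 1 '()()()(())(())()((()(())))()()((()))()': depth seq [1 0 1 0 1 0 1 2 1 0 1 2 1 0 1 0 1 2 3 2 3 4 3 2 1 0 1 0 1 0 1 2 3 2 1 0 1 0]
  -> pairs=19 depth=4 groups=11 -> no
String 2 '()((())(())(()(()(())))()(()()))()': depth seq [1 0 1 2 3 2 1 2 3 2 1 2 3 2 3 4 3 4 5 4 3 2 1 2 1 2 3 2 3 2 1 0 1 0]
  -> pairs=17 depth=5 groups=3 -> no
String 3 '()(()()(()))()((((())()))()())()()(())()': depth seq [1 0 1 2 1 2 1 2 3 2 1 0 1 0 1 2 3 4 5 4 3 4 3 2 1 2 1 2 1 0 1 0 1 0 1 2 1 0 1 0]
  -> pairs=20 depth=5 groups=8 -> no
String 4 '(((((((((()))))))))()()()()()()()())': depth seq [1 2 3 4 5 6 7 8 9 10 9 8 7 6 5 4 3 2 1 2 1 2 1 2 1 2 1 2 1 2 1 2 1 2 1 0]
  -> pairs=18 depth=10 groups=1 -> yes
String 5 '()(())()()()()(())()(()()())()(()())': depth seq [1 0 1 2 1 0 1 0 1 0 1 0 1 0 1 2 1 0 1 0 1 2 1 2 1 2 1 0 1 0 1 2 1 2 1 0]
  -> pairs=18 depth=2 groups=11 -> no
String 6 '()((()(())()()()())(())(())()())': depth seq [1 0 1 2 3 2 3 4 3 2 3 2 3 2 3 2 3 2 1 2 3 2 1 2 3 2 1 2 1 2 1 0]
  -> pairs=16 depth=4 groups=2 -> no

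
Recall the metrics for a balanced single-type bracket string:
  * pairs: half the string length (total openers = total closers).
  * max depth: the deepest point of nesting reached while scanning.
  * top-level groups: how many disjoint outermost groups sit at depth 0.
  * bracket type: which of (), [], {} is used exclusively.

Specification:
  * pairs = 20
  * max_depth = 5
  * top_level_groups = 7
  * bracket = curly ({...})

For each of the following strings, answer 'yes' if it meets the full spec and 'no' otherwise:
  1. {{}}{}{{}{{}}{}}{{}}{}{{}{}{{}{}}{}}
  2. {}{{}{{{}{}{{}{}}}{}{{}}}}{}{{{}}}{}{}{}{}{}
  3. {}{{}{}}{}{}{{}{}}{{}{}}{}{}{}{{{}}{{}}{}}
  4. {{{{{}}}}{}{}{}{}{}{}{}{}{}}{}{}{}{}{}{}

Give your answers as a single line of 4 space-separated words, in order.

Answer: no no no yes

Derivation:
String 1 '{{}}{}{{}{{}}{}}{{}}{}{{}{}{{}{}}{}}': depth seq [1 2 1 0 1 0 1 2 1 2 3 2 1 2 1 0 1 2 1 0 1 0 1 2 1 2 1 2 3 2 3 2 1 2 1 0]
  -> pairs=18 depth=3 groups=6 -> no
String 2 '{}{{}{{{}{}{{}{}}}{}{{}}}}{}{{{}}}{}{}{}{}{}': depth seq [1 0 1 2 1 2 3 4 3 4 3 4 5 4 5 4 3 2 3 2 3 4 3 2 1 0 1 0 1 2 3 2 1 0 1 0 1 0 1 0 1 0 1 0]
  -> pairs=22 depth=5 groups=9 -> no
String 3 '{}{{}{}}{}{}{{}{}}{{}{}}{}{}{}{{{}}{{}}{}}': depth seq [1 0 1 2 1 2 1 0 1 0 1 0 1 2 1 2 1 0 1 2 1 2 1 0 1 0 1 0 1 0 1 2 3 2 1 2 3 2 1 2 1 0]
  -> pairs=21 depth=3 groups=10 -> no
String 4 '{{{{{}}}}{}{}{}{}{}{}{}{}{}}{}{}{}{}{}{}': depth seq [1 2 3 4 5 4 3 2 1 2 1 2 1 2 1 2 1 2 1 2 1 2 1 2 1 2 1 0 1 0 1 0 1 0 1 0 1 0 1 0]
  -> pairs=20 depth=5 groups=7 -> yes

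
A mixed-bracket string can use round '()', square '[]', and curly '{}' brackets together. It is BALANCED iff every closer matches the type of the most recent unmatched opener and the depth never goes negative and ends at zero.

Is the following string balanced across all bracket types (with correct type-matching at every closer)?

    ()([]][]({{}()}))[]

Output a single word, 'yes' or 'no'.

pos 0: push '('; stack = (
pos 1: ')' matches '('; pop; stack = (empty)
pos 2: push '('; stack = (
pos 3: push '['; stack = ([
pos 4: ']' matches '['; pop; stack = (
pos 5: saw closer ']' but top of stack is '(' (expected ')') → INVALID
Verdict: type mismatch at position 5: ']' closes '(' → no

Answer: no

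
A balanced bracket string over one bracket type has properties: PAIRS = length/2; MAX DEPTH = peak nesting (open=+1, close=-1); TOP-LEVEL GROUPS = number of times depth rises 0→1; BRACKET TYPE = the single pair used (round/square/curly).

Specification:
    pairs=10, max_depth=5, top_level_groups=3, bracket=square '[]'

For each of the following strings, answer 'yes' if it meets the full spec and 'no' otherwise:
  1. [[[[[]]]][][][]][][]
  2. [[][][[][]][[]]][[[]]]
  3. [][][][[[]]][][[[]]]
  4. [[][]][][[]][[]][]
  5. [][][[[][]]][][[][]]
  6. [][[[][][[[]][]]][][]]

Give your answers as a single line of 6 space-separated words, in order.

Answer: yes no no no no no

Derivation:
String 1 '[[[[[]]]][][][]][][]': depth seq [1 2 3 4 5 4 3 2 1 2 1 2 1 2 1 0 1 0 1 0]
  -> pairs=10 depth=5 groups=3 -> yes
String 2 '[[][][[][]][[]]][[[]]]': depth seq [1 2 1 2 1 2 3 2 3 2 1 2 3 2 1 0 1 2 3 2 1 0]
  -> pairs=11 depth=3 groups=2 -> no
String 3 '[][][][[[]]][][[[]]]': depth seq [1 0 1 0 1 0 1 2 3 2 1 0 1 0 1 2 3 2 1 0]
  -> pairs=10 depth=3 groups=6 -> no
String 4 '[[][]][][[]][[]][]': depth seq [1 2 1 2 1 0 1 0 1 2 1 0 1 2 1 0 1 0]
  -> pairs=9 depth=2 groups=5 -> no
String 5 '[][][[[][]]][][[][]]': depth seq [1 0 1 0 1 2 3 2 3 2 1 0 1 0 1 2 1 2 1 0]
  -> pairs=10 depth=3 groups=5 -> no
String 6 '[][[[][][[[]][]]][][]]': depth seq [1 0 1 2 3 2 3 2 3 4 5 4 3 4 3 2 1 2 1 2 1 0]
  -> pairs=11 depth=5 groups=2 -> no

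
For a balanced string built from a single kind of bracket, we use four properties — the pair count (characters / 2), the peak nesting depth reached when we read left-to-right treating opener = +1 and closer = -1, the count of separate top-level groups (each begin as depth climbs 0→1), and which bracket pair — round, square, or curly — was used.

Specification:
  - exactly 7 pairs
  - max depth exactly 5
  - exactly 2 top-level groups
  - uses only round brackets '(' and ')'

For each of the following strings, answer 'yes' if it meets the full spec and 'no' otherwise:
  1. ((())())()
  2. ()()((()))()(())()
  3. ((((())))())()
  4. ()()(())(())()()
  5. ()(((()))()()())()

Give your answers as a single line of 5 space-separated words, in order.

String 1 '((())())()': depth seq [1 2 3 2 1 2 1 0 1 0]
  -> pairs=5 depth=3 groups=2 -> no
String 2 '()()((()))()(())()': depth seq [1 0 1 0 1 2 3 2 1 0 1 0 1 2 1 0 1 0]
  -> pairs=9 depth=3 groups=6 -> no
String 3 '((((())))())()': depth seq [1 2 3 4 5 4 3 2 1 2 1 0 1 0]
  -> pairs=7 depth=5 groups=2 -> yes
String 4 '()()(())(())()()': depth seq [1 0 1 0 1 2 1 0 1 2 1 0 1 0 1 0]
  -> pairs=8 depth=2 groups=6 -> no
String 5 '()(((()))()()())()': depth seq [1 0 1 2 3 4 3 2 1 2 1 2 1 2 1 0 1 0]
  -> pairs=9 depth=4 groups=3 -> no

Answer: no no yes no no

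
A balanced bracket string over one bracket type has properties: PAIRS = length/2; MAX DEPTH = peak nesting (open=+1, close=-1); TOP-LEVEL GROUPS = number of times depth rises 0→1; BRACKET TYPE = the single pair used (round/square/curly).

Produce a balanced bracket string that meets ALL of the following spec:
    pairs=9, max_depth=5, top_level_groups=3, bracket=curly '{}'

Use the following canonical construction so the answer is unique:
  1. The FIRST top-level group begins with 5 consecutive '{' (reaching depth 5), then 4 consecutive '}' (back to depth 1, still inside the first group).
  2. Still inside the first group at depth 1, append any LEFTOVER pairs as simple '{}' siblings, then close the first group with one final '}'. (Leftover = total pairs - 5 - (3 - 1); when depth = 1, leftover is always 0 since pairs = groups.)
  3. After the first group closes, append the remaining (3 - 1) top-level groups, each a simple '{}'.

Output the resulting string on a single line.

Spec: pairs=9 depth=5 groups=3
Leftover pairs = 9 - 5 - (3-1) = 2
First group: deep chain of depth 5 + 2 sibling pairs
Remaining 2 groups: simple '{}' each

Answer: {{{{{}}}}{}{}}{}{}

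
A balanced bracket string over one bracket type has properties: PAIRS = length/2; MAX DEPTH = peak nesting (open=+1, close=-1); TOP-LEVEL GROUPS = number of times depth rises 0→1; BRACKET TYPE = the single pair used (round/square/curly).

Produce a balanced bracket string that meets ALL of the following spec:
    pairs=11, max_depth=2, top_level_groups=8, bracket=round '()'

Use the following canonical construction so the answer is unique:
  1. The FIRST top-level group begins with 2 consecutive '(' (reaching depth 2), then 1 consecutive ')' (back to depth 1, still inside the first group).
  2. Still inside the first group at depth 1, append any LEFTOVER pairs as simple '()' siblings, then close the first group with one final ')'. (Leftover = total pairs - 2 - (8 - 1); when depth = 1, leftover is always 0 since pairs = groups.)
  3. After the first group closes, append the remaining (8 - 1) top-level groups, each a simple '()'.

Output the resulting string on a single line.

Spec: pairs=11 depth=2 groups=8
Leftover pairs = 11 - 2 - (8-1) = 2
First group: deep chain of depth 2 + 2 sibling pairs
Remaining 7 groups: simple '()' each

Answer: (()()())()()()()()()()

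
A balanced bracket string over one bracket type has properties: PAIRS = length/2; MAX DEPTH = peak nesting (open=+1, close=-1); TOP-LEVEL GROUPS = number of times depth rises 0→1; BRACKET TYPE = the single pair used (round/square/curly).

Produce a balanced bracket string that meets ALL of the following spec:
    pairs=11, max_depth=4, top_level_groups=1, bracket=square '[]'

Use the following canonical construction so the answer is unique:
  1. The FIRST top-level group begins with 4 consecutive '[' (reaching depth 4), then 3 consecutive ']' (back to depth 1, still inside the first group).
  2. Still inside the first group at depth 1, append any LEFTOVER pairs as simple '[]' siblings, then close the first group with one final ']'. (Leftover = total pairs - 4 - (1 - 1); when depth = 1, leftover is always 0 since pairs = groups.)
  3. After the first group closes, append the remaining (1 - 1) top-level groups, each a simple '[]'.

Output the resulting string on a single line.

Answer: [[[[]]][][][][][][][]]

Derivation:
Spec: pairs=11 depth=4 groups=1
Leftover pairs = 11 - 4 - (1-1) = 7
First group: deep chain of depth 4 + 7 sibling pairs
Remaining 0 groups: simple '[]' each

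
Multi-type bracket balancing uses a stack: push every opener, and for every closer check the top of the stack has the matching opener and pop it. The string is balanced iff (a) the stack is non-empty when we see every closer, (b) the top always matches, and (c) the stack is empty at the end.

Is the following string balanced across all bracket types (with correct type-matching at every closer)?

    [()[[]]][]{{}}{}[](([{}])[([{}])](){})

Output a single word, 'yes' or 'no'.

Answer: yes

Derivation:
pos 0: push '['; stack = [
pos 1: push '('; stack = [(
pos 2: ')' matches '('; pop; stack = [
pos 3: push '['; stack = [[
pos 4: push '['; stack = [[[
pos 5: ']' matches '['; pop; stack = [[
pos 6: ']' matches '['; pop; stack = [
pos 7: ']' matches '['; pop; stack = (empty)
pos 8: push '['; stack = [
pos 9: ']' matches '['; pop; stack = (empty)
pos 10: push '{'; stack = {
pos 11: push '{'; stack = {{
pos 12: '}' matches '{'; pop; stack = {
pos 13: '}' matches '{'; pop; stack = (empty)
pos 14: push '{'; stack = {
pos 15: '}' matches '{'; pop; stack = (empty)
pos 16: push '['; stack = [
pos 17: ']' matches '['; pop; stack = (empty)
pos 18: push '('; stack = (
pos 19: push '('; stack = ((
pos 20: push '['; stack = (([
pos 21: push '{'; stack = (([{
pos 22: '}' matches '{'; pop; stack = (([
pos 23: ']' matches '['; pop; stack = ((
pos 24: ')' matches '('; pop; stack = (
pos 25: push '['; stack = ([
pos 26: push '('; stack = ([(
pos 27: push '['; stack = ([([
pos 28: push '{'; stack = ([([{
pos 29: '}' matches '{'; pop; stack = ([([
pos 30: ']' matches '['; pop; stack = ([(
pos 31: ')' matches '('; pop; stack = ([
pos 32: ']' matches '['; pop; stack = (
pos 33: push '('; stack = ((
pos 34: ')' matches '('; pop; stack = (
pos 35: push '{'; stack = ({
pos 36: '}' matches '{'; pop; stack = (
pos 37: ')' matches '('; pop; stack = (empty)
end: stack empty → VALID
Verdict: properly nested → yes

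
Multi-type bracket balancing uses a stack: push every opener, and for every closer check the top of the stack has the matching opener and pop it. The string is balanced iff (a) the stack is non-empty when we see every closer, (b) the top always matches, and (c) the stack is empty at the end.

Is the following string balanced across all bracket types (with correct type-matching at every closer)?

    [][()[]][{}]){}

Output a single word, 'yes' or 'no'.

Answer: no

Derivation:
pos 0: push '['; stack = [
pos 1: ']' matches '['; pop; stack = (empty)
pos 2: push '['; stack = [
pos 3: push '('; stack = [(
pos 4: ')' matches '('; pop; stack = [
pos 5: push '['; stack = [[
pos 6: ']' matches '['; pop; stack = [
pos 7: ']' matches '['; pop; stack = (empty)
pos 8: push '['; stack = [
pos 9: push '{'; stack = [{
pos 10: '}' matches '{'; pop; stack = [
pos 11: ']' matches '['; pop; stack = (empty)
pos 12: saw closer ')' but stack is empty → INVALID
Verdict: unmatched closer ')' at position 12 → no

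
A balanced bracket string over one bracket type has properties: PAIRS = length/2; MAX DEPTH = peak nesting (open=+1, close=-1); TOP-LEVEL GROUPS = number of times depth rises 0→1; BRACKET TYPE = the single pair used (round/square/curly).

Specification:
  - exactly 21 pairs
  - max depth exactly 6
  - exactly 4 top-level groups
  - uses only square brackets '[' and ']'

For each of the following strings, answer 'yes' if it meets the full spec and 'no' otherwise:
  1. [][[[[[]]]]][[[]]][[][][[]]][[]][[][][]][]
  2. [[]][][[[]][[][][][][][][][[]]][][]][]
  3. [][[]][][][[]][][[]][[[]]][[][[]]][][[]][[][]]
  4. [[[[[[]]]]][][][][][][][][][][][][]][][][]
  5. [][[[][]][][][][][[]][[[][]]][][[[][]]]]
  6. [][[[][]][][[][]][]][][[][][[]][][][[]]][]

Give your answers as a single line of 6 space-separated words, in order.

String 1 '[][[[[[]]]]][[[]]][[][][[]]][[]][[][][]][]': depth seq [1 0 1 2 3 4 5 4 3 2 1 0 1 2 3 2 1 0 1 2 1 2 1 2 3 2 1 0 1 2 1 0 1 2 1 2 1 2 1 0 1 0]
  -> pairs=21 depth=5 groups=7 -> no
String 2 '[[]][][[[]][[][][][][][][][[]]][][]][]': depth seq [1 2 1 0 1 0 1 2 3 2 1 2 3 2 3 2 3 2 3 2 3 2 3 2 3 2 3 4 3 2 1 2 1 2 1 0 1 0]
  -> pairs=19 depth=4 groups=4 -> no
String 3 '[][[]][][][[]][][[]][[[]]][[][[]]][][[]][[][]]': depth seq [1 0 1 2 1 0 1 0 1 0 1 2 1 0 1 0 1 2 1 0 1 2 3 2 1 0 1 2 1 2 3 2 1 0 1 0 1 2 1 0 1 2 1 2 1 0]
  -> pairs=23 depth=3 groups=12 -> no
String 4 '[[[[[[]]]]][][][][][][][][][][][][]][][][]': depth seq [1 2 3 4 5 6 5 4 3 2 1 2 1 2 1 2 1 2 1 2 1 2 1 2 1 2 1 2 1 2 1 2 1 2 1 0 1 0 1 0 1 0]
  -> pairs=21 depth=6 groups=4 -> yes
String 5 '[][[[][]][][][][][[]][[[][]]][][[[][]]]]': depth seq [1 0 1 2 3 2 3 2 1 2 1 2 1 2 1 2 1 2 3 2 1 2 3 4 3 4 3 2 1 2 1 2 3 4 3 4 3 2 1 0]
  -> pairs=20 depth=4 groups=2 -> no
String 6 '[][[[][]][][[][]][]][][[][][[]][][][[]]][]': depth seq [1 0 1 2 3 2 3 2 1 2 1 2 3 2 3 2 1 2 1 0 1 0 1 2 1 2 1 2 3 2 1 2 1 2 1 2 3 2 1 0 1 0]
  -> pairs=21 depth=3 groups=5 -> no

Answer: no no no yes no no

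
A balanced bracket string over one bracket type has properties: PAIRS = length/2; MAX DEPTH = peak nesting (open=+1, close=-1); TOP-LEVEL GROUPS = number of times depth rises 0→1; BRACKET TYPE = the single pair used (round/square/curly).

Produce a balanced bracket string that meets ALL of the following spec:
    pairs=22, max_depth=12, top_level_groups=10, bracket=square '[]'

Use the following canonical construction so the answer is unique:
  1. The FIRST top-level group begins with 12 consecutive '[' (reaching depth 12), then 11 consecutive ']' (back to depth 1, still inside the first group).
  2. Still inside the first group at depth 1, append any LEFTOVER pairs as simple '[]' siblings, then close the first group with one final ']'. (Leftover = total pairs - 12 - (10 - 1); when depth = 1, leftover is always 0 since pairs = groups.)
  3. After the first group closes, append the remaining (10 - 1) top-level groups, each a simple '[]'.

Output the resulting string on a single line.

Spec: pairs=22 depth=12 groups=10
Leftover pairs = 22 - 12 - (10-1) = 1
First group: deep chain of depth 12 + 1 sibling pairs
Remaining 9 groups: simple '[]' each

Answer: [[[[[[[[[[[[]]]]]]]]]]][]][][][][][][][][][]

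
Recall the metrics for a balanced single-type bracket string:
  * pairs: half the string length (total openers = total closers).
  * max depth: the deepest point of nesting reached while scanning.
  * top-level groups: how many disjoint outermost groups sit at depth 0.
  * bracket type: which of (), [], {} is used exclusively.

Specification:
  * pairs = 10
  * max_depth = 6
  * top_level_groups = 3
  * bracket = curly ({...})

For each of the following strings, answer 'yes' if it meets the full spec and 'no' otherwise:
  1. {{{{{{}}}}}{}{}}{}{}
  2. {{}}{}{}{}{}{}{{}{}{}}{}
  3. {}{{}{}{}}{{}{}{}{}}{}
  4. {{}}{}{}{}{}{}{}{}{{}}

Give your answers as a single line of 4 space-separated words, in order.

String 1 '{{{{{{}}}}}{}{}}{}{}': depth seq [1 2 3 4 5 6 5 4 3 2 1 2 1 2 1 0 1 0 1 0]
  -> pairs=10 depth=6 groups=3 -> yes
String 2 '{{}}{}{}{}{}{}{{}{}{}}{}': depth seq [1 2 1 0 1 0 1 0 1 0 1 0 1 0 1 2 1 2 1 2 1 0 1 0]
  -> pairs=12 depth=2 groups=8 -> no
String 3 '{}{{}{}{}}{{}{}{}{}}{}': depth seq [1 0 1 2 1 2 1 2 1 0 1 2 1 2 1 2 1 2 1 0 1 0]
  -> pairs=11 depth=2 groups=4 -> no
String 4 '{{}}{}{}{}{}{}{}{}{{}}': depth seq [1 2 1 0 1 0 1 0 1 0 1 0 1 0 1 0 1 0 1 2 1 0]
  -> pairs=11 depth=2 groups=9 -> no

Answer: yes no no no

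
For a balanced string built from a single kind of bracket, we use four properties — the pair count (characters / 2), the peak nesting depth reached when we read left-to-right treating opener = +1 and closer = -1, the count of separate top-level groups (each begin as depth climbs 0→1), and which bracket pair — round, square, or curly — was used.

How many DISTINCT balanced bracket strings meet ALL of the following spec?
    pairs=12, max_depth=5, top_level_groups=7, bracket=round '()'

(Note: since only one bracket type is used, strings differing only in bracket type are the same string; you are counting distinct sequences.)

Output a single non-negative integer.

Spec: pairs=12 depth=5 groups=7
Count(depth <= 5) = 2541
Count(depth <= 4) = 2450
Count(depth == 5) = 2541 - 2450 = 91

Answer: 91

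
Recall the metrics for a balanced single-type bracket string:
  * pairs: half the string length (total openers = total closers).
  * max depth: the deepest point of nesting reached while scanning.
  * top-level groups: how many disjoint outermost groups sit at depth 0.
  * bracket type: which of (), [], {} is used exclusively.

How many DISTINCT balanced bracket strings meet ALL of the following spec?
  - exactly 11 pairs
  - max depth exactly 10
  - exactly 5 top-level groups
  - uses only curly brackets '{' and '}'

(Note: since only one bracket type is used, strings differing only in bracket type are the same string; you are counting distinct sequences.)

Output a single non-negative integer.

Spec: pairs=11 depth=10 groups=5
Count(depth <= 10) = 3640
Count(depth <= 9) = 3640
Count(depth == 10) = 3640 - 3640 = 0

Answer: 0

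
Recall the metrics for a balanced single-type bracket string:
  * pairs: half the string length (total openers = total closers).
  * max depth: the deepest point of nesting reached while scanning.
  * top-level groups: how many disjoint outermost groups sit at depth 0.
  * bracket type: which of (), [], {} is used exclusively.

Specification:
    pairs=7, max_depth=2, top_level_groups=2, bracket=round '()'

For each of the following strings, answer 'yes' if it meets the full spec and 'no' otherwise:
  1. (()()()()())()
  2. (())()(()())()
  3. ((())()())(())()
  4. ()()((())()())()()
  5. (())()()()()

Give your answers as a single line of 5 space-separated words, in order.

Answer: yes no no no no

Derivation:
String 1 '(()()()()())()': depth seq [1 2 1 2 1 2 1 2 1 2 1 0 1 0]
  -> pairs=7 depth=2 groups=2 -> yes
String 2 '(())()(()())()': depth seq [1 2 1 0 1 0 1 2 1 2 1 0 1 0]
  -> pairs=7 depth=2 groups=4 -> no
String 3 '((())()())(())()': depth seq [1 2 3 2 1 2 1 2 1 0 1 2 1 0 1 0]
  -> pairs=8 depth=3 groups=3 -> no
String 4 '()()((())()())()()': depth seq [1 0 1 0 1 2 3 2 1 2 1 2 1 0 1 0 1 0]
  -> pairs=9 depth=3 groups=5 -> no
String 5 '(())()()()()': depth seq [1 2 1 0 1 0 1 0 1 0 1 0]
  -> pairs=6 depth=2 groups=5 -> no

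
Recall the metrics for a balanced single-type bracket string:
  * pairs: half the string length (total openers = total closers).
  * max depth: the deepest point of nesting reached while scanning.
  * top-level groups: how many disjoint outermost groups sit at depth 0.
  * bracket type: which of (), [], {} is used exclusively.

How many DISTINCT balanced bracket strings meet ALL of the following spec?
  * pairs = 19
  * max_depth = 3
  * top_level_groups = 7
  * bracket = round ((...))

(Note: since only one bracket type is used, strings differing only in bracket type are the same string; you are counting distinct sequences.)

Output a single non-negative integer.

Answer: 3805116

Derivation:
Spec: pairs=19 depth=3 groups=7
Count(depth <= 3) = 3823680
Count(depth <= 2) = 18564
Count(depth == 3) = 3823680 - 18564 = 3805116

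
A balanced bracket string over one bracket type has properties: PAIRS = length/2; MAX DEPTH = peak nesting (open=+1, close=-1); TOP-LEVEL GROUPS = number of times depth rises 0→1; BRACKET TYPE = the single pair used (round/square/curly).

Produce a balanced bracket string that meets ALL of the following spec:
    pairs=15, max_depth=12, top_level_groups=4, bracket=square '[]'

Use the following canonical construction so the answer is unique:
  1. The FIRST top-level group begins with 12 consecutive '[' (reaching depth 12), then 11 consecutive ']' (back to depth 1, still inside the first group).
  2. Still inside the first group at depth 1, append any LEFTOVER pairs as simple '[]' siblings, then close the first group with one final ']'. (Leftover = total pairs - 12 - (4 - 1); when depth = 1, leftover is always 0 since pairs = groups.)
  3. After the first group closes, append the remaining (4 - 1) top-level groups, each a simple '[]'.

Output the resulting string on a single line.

Answer: [[[[[[[[[[[[]]]]]]]]]]]][][][]

Derivation:
Spec: pairs=15 depth=12 groups=4
Leftover pairs = 15 - 12 - (4-1) = 0
First group: deep chain of depth 12 + 0 sibling pairs
Remaining 3 groups: simple '[]' each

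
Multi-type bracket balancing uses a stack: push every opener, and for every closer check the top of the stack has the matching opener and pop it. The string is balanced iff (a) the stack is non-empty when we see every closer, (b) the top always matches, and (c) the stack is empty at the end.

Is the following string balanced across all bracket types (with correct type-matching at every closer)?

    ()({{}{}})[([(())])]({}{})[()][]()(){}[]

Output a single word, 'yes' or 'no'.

pos 0: push '('; stack = (
pos 1: ')' matches '('; pop; stack = (empty)
pos 2: push '('; stack = (
pos 3: push '{'; stack = ({
pos 4: push '{'; stack = ({{
pos 5: '}' matches '{'; pop; stack = ({
pos 6: push '{'; stack = ({{
pos 7: '}' matches '{'; pop; stack = ({
pos 8: '}' matches '{'; pop; stack = (
pos 9: ')' matches '('; pop; stack = (empty)
pos 10: push '['; stack = [
pos 11: push '('; stack = [(
pos 12: push '['; stack = [([
pos 13: push '('; stack = [([(
pos 14: push '('; stack = [([((
pos 15: ')' matches '('; pop; stack = [([(
pos 16: ')' matches '('; pop; stack = [([
pos 17: ']' matches '['; pop; stack = [(
pos 18: ')' matches '('; pop; stack = [
pos 19: ']' matches '['; pop; stack = (empty)
pos 20: push '('; stack = (
pos 21: push '{'; stack = ({
pos 22: '}' matches '{'; pop; stack = (
pos 23: push '{'; stack = ({
pos 24: '}' matches '{'; pop; stack = (
pos 25: ')' matches '('; pop; stack = (empty)
pos 26: push '['; stack = [
pos 27: push '('; stack = [(
pos 28: ')' matches '('; pop; stack = [
pos 29: ']' matches '['; pop; stack = (empty)
pos 30: push '['; stack = [
pos 31: ']' matches '['; pop; stack = (empty)
pos 32: push '('; stack = (
pos 33: ')' matches '('; pop; stack = (empty)
pos 34: push '('; stack = (
pos 35: ')' matches '('; pop; stack = (empty)
pos 36: push '{'; stack = {
pos 37: '}' matches '{'; pop; stack = (empty)
pos 38: push '['; stack = [
pos 39: ']' matches '['; pop; stack = (empty)
end: stack empty → VALID
Verdict: properly nested → yes

Answer: yes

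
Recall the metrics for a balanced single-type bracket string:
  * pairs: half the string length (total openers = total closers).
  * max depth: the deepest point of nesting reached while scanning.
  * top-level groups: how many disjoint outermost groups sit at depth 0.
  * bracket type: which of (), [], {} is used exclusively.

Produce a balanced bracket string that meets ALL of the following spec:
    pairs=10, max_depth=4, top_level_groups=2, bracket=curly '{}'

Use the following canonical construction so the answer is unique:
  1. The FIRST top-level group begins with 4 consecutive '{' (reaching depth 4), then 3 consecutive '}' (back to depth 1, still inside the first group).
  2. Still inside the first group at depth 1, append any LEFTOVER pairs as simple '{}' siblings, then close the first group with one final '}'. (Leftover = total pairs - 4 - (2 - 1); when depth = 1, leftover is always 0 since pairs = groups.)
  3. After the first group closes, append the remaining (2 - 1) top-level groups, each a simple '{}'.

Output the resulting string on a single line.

Spec: pairs=10 depth=4 groups=2
Leftover pairs = 10 - 4 - (2-1) = 5
First group: deep chain of depth 4 + 5 sibling pairs
Remaining 1 groups: simple '{}' each

Answer: {{{{}}}{}{}{}{}{}}{}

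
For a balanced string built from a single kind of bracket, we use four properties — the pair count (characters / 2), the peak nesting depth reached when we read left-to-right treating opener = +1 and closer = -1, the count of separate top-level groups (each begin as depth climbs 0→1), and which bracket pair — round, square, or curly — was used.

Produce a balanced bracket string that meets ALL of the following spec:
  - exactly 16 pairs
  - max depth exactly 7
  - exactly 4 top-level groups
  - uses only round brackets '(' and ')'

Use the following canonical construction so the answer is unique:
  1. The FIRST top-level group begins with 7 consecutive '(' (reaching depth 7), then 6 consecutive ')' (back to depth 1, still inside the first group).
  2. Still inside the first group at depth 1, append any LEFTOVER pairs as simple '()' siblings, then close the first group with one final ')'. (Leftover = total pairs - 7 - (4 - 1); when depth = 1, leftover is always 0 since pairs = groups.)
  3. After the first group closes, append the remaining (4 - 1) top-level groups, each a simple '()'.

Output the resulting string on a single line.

Answer: ((((((())))))()()()()()())()()()

Derivation:
Spec: pairs=16 depth=7 groups=4
Leftover pairs = 16 - 7 - (4-1) = 6
First group: deep chain of depth 7 + 6 sibling pairs
Remaining 3 groups: simple '()' each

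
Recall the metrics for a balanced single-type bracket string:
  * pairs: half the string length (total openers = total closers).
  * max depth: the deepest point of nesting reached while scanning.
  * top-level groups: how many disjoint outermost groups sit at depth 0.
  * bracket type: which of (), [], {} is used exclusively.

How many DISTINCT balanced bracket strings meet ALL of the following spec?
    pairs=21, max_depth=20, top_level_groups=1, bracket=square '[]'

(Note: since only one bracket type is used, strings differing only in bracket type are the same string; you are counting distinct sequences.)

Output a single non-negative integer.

Answer: 37

Derivation:
Spec: pairs=21 depth=20 groups=1
Count(depth <= 20) = 6564120419
Count(depth <= 19) = 6564120382
Count(depth == 20) = 6564120419 - 6564120382 = 37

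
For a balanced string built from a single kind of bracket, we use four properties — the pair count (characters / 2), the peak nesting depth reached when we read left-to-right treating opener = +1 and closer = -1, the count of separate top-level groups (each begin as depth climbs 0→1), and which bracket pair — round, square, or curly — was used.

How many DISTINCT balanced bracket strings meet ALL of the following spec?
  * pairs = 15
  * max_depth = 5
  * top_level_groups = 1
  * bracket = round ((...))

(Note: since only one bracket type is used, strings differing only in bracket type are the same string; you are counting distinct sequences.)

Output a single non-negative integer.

Spec: pairs=15 depth=5 groups=1
Count(depth <= 5) = 797162
Count(depth <= 4) = 196418
Count(depth == 5) = 797162 - 196418 = 600744

Answer: 600744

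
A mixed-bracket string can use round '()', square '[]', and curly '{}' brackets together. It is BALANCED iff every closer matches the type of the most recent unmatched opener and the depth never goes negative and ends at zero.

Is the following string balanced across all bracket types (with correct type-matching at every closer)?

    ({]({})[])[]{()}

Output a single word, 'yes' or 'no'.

pos 0: push '('; stack = (
pos 1: push '{'; stack = ({
pos 2: saw closer ']' but top of stack is '{' (expected '}') → INVALID
Verdict: type mismatch at position 2: ']' closes '{' → no

Answer: no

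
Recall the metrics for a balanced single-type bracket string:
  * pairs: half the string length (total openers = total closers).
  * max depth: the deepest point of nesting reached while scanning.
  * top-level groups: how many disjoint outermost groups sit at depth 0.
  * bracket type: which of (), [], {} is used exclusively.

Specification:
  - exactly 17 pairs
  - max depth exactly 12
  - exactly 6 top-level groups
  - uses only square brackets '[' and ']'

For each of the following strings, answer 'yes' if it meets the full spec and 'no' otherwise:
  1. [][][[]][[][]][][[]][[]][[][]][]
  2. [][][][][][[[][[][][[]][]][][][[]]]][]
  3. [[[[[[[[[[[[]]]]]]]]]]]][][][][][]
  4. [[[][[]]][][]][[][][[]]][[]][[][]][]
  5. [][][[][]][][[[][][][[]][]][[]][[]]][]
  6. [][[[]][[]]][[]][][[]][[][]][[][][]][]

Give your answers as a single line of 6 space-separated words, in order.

String 1 '[][][[]][[][]][][[]][[]][[][]][]': depth seq [1 0 1 0 1 2 1 0 1 2 1 2 1 0 1 0 1 2 1 0 1 2 1 0 1 2 1 2 1 0 1 0]
  -> pairs=16 depth=2 groups=9 -> no
String 2 '[][][][][][[[][[][][[]][]][][][[]]]][]': depth seq [1 0 1 0 1 0 1 0 1 0 1 2 3 2 3 4 3 4 3 4 5 4 3 4 3 2 3 2 3 2 3 4 3 2 1 0 1 0]
  -> pairs=19 depth=5 groups=7 -> no
String 3 '[[[[[[[[[[[[]]]]]]]]]]]][][][][][]': depth seq [1 2 3 4 5 6 7 8 9 10 11 12 11 10 9 8 7 6 5 4 3 2 1 0 1 0 1 0 1 0 1 0 1 0]
  -> pairs=17 depth=12 groups=6 -> yes
String 4 '[[[][[]]][][]][[][][[]]][[]][[][]][]': depth seq [1 2 3 2 3 4 3 2 1 2 1 2 1 0 1 2 1 2 1 2 3 2 1 0 1 2 1 0 1 2 1 2 1 0 1 0]
  -> pairs=18 depth=4 groups=5 -> no
String 5 '[][][[][]][][[[][][][[]][]][[]][[]]][]': depth seq [1 0 1 0 1 2 1 2 1 0 1 0 1 2 3 2 3 2 3 2 3 4 3 2 3 2 1 2 3 2 1 2 3 2 1 0 1 0]
  -> pairs=19 depth=4 groups=6 -> no
String 6 '[][[[]][[]]][[]][][[]][[][]][[][][]][]': depth seq [1 0 1 2 3 2 1 2 3 2 1 0 1 2 1 0 1 0 1 2 1 0 1 2 1 2 1 0 1 2 1 2 1 2 1 0 1 0]
  -> pairs=19 depth=3 groups=8 -> no

Answer: no no yes no no no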